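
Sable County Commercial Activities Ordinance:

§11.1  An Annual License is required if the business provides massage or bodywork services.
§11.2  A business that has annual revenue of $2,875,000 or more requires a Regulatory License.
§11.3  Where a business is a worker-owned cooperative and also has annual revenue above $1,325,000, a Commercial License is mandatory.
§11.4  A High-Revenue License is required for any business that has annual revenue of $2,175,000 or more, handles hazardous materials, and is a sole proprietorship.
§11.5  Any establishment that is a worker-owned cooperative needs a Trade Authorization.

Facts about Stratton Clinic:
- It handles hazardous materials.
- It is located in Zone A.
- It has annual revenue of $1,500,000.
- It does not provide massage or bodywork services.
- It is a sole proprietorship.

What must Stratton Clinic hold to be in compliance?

§11.1 does not provide massage or bodywork services → Annual License not required.
§11.2 revenue $1,500,000 < $2,875,000 → Regulatory License not required.
§11.3 is a sole proprietorship (not: is a worker-owned cooperative); revenue $1,500,000 > $1,325,000 → Commercial License not required.
§11.4 revenue $1,500,000 < $2,175,000; handles hazardous materials; is a sole proprietorship → High-Revenue License not required.
§11.5 is a sole proprietorship (not: is a worker-owned cooperative) → Trade Authorization not required.

None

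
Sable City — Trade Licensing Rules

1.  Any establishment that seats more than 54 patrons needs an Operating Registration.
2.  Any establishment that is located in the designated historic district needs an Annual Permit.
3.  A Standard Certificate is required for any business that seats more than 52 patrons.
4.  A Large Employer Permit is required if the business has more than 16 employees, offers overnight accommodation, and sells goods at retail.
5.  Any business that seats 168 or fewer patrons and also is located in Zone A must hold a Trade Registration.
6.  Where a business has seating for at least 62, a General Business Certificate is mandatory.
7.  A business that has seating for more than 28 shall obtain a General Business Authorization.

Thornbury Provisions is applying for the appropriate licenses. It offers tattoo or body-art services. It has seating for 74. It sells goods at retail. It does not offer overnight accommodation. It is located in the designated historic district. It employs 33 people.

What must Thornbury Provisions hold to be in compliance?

Annual Permit, General Business Authorization, General Business Certificate, Operating Registration, Standard Certificate

1. seating 74 > 54 → Operating Registration required.
2. is located in the designated historic district → Annual Permit required.
3. seating 74 > 52 → Standard Certificate required.
4. employees 33 > 16; does not offer overnight accommodation; sells goods at retail → Large Employer Permit not required.
5. seating 74 ≤ 168; is located in the designated historic district (not: is located in Zone A) → Trade Registration not required.
6. seating 74 ≥ 62 → General Business Certificate required.
7. seating 74 > 28 → General Business Authorization required.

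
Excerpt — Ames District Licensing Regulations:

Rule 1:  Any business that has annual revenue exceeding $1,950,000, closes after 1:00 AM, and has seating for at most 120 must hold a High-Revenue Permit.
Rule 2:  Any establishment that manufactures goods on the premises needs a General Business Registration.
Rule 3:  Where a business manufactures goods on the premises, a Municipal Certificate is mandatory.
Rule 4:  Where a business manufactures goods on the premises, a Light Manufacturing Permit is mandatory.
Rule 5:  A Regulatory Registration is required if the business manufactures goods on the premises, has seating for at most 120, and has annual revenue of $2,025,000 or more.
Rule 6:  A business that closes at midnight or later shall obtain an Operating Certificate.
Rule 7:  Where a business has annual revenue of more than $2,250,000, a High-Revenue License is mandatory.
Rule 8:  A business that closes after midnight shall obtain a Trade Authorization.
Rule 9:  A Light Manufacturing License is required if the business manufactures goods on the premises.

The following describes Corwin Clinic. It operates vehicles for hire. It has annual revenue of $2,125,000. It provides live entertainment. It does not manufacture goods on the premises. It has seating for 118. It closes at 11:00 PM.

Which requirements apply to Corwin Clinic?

Rule 1: revenue $2,125,000 > $1,950,000; closes 11:00 PM, at/before 1:00 AM; seating 118 ≤ 120 → High-Revenue Permit not required.
Rule 2: does not manufacture goods on the premises → General Business Registration not required.
Rule 3: does not manufacture goods on the premises → Municipal Certificate not required.
Rule 4: does not manufacture goods on the premises → Light Manufacturing Permit not required.
Rule 5: does not manufacture goods on the premises; seating 118 ≤ 120; revenue $2,125,000 ≥ $2,025,000 → Regulatory Registration not required.
Rule 6: closes 11:00 PM, at/before midnight → Operating Certificate not required.
Rule 7: revenue $2,125,000 ≤ $2,250,000 → High-Revenue License not required.
Rule 8: closes 11:00 PM, at/before midnight → Trade Authorization not required.
Rule 9: does not manufacture goods on the premises → Light Manufacturing License not required.

None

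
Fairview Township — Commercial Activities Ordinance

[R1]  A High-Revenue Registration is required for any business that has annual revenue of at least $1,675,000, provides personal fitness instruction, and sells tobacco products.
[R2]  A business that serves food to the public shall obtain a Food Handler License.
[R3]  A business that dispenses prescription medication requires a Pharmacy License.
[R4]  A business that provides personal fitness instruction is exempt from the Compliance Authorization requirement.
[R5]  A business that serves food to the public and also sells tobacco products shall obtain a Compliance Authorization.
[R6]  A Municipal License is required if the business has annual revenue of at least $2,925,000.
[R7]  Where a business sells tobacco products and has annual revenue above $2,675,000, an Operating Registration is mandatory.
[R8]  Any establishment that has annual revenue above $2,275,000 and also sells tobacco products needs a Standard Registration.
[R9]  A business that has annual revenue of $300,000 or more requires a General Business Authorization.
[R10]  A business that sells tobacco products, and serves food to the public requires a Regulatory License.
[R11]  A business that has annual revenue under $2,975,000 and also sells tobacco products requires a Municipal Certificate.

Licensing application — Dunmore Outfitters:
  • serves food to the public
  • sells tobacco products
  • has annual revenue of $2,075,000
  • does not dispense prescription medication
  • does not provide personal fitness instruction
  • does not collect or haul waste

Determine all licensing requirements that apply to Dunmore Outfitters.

[R1] revenue $2,075,000 ≥ $1,675,000; does not provide personal fitness instruction; sells tobacco products → High-Revenue Registration not required.
[R2] serves food to the public → Food Handler License required.
[R3] does not dispense prescription medication → Pharmacy License not required.
[R4] does not provide personal fitness instruction → Compliance Authorization exemption does not apply.
[R5] serves food to the public; sells tobacco products → Compliance Authorization required.
[R6] revenue $2,075,000 < $2,925,000 → Municipal License not required.
[R7] sells tobacco products; revenue $2,075,000 ≤ $2,675,000 → Operating Registration not required.
[R8] revenue $2,075,000 ≤ $2,275,000; sells tobacco products → Standard Registration not required.
[R9] revenue $2,075,000 ≥ $300,000 → General Business Authorization required.
[R10] sells tobacco products; serves food to the public → Regulatory License required.
[R11] revenue $2,075,000 < $2,975,000; sells tobacco products → Municipal Certificate required.

Compliance Authorization, Food Handler License, General Business Authorization, Municipal Certificate, Regulatory License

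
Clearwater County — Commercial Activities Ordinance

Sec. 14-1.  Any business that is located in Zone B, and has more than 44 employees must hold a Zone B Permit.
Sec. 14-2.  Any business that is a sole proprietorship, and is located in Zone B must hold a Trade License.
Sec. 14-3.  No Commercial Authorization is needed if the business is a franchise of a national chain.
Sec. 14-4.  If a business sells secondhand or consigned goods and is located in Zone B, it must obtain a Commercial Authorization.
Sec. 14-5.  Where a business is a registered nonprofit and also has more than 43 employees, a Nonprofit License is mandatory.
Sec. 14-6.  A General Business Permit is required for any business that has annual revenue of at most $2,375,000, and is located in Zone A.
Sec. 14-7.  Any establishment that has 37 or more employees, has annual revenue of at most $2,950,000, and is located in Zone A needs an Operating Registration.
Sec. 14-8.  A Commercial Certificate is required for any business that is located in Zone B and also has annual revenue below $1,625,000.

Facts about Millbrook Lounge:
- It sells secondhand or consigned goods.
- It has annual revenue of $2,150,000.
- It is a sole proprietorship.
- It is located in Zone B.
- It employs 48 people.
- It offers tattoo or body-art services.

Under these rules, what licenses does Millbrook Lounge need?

Commercial Authorization, Trade License, Zone B Permit

Sec. 14-1. is located in Zone B; employees 48 > 44 → Zone B Permit required.
Sec. 14-2. is a sole proprietorship; is located in Zone B → Trade License required.
Sec. 14-3. is a sole proprietorship (not: is a franchise of a national chain) → Commercial Authorization exemption does not apply.
Sec. 14-4. sells secondhand or consigned goods; is located in Zone B → Commercial Authorization required.
Sec. 14-5. is a sole proprietorship (not: is a registered nonprofit); employees 48 > 43 → Nonprofit License not required.
Sec. 14-6. revenue $2,150,000 ≤ $2,375,000; is located in Zone B (not: is located in Zone A) → General Business Permit not required.
Sec. 14-7. employees 48 ≥ 37; revenue $2,150,000 ≤ $2,950,000; is located in Zone B (not: is located in Zone A) → Operating Registration not required.
Sec. 14-8. is located in Zone B; revenue $2,150,000 ≥ $1,625,000 → Commercial Certificate not required.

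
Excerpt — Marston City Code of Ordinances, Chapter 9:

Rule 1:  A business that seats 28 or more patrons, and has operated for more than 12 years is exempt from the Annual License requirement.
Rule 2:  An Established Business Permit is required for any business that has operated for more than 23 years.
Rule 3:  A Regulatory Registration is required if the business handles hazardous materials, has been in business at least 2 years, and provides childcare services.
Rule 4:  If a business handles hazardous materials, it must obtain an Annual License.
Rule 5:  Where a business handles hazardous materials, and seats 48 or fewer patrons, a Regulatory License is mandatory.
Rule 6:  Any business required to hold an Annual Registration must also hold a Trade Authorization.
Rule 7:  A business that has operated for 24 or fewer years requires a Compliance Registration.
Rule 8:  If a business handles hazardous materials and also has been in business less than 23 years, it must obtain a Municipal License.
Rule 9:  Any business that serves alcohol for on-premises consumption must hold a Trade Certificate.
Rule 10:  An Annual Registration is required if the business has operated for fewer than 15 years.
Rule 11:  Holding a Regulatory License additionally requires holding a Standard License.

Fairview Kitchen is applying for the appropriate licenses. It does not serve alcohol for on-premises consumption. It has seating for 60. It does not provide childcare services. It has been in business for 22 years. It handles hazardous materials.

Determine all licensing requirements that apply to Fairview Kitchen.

Rule 1: seating 60 ≥ 28; years in business 22 > 12 → exempt from Annual License.
Rule 2: years in business 22 ≤ 23 → Established Business Permit not required.
Rule 3: handles hazardous materials; years in business 22 ≥ 2; does not provide childcare services → Regulatory Registration not required.
Rule 4: handles hazardous materials → Annual License required.
Rule 5: handles hazardous materials; seating 60 > 48 → Regulatory License not required.
Rule 6: Annual Registration is not required → no effect.
Rule 7: years in business 22 ≤ 24 → Compliance Registration required.
Rule 8: handles hazardous materials; years in business 22 < 23 → Municipal License required.
Rule 9: does not serve alcohol for on-premises consumption → Trade Certificate not required.
Rule 10: years in business 22 ≥ 15 → Annual Registration not required.
Rule 11: Regulatory License is not required → no effect.

Compliance Registration, Municipal License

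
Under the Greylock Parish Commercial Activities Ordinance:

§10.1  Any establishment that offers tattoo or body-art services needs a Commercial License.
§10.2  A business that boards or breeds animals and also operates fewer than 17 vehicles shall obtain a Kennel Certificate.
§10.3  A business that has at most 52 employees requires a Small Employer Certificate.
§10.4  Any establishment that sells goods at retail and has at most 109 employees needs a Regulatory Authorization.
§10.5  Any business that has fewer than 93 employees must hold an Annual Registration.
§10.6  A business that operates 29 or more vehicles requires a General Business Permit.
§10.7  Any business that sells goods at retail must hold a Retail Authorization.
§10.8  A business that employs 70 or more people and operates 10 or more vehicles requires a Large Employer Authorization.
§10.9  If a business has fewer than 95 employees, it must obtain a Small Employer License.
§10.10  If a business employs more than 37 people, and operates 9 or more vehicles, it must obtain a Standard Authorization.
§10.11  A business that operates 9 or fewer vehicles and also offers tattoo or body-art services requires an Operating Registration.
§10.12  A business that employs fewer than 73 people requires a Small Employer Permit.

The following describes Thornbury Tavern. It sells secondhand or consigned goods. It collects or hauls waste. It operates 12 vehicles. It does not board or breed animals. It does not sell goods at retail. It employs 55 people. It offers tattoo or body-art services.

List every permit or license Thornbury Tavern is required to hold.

§10.1 offers tattoo or body-art services → Commercial License required.
§10.2 does not board or breed animals; vehicles 12 < 17 → Kennel Certificate not required.
§10.3 employees 55 > 52 → Small Employer Certificate not required.
§10.4 does not sell goods at retail; employees 55 ≤ 109 → Regulatory Authorization not required.
§10.5 employees 55 < 93 → Annual Registration required.
§10.6 vehicles 12 < 29 → General Business Permit not required.
§10.7 does not sell goods at retail → Retail Authorization not required.
§10.8 employees 55 < 70; vehicles 12 ≥ 10 → Large Employer Authorization not required.
§10.9 employees 55 < 95 → Small Employer License required.
§10.10 employees 55 > 37; vehicles 12 ≥ 9 → Standard Authorization required.
§10.11 vehicles 12 > 9; offers tattoo or body-art services → Operating Registration not required.
§10.12 employees 55 < 73 → Small Employer Permit required.

Annual Registration, Commercial License, Small Employer License, Small Employer Permit, Standard Authorization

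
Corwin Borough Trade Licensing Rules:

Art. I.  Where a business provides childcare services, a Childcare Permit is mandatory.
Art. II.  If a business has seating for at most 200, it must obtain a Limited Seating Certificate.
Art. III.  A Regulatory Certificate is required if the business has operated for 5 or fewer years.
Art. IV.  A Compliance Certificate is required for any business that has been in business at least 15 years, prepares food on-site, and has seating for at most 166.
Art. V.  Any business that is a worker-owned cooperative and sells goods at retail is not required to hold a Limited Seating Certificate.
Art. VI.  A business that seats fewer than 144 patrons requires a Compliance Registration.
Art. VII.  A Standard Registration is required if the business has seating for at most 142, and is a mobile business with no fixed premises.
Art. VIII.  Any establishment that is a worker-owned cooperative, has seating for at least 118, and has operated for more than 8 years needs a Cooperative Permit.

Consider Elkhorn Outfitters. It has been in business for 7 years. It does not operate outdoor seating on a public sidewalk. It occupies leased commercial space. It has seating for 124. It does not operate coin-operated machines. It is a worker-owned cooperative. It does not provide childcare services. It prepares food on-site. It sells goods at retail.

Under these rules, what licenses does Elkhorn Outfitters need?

Compliance Registration

Art. I. does not provide childcare services → Childcare Permit not required.
Art. II. seating 124 ≤ 200 → Limited Seating Certificate required.
Art. III. years in business 7 > 5 → Regulatory Certificate not required.
Art. IV. years in business 7 < 15; prepares food on-site; seating 124 ≤ 166 → Compliance Certificate not required.
Art. V. is a worker-owned cooperative; sells goods at retail → exempt from Limited Seating Certificate.
Art. VI. seating 124 < 144 → Compliance Registration required.
Art. VII. seating 124 ≤ 142; occupies leased commercial space (not: is a mobile business with no fixed premises) → Standard Registration not required.
Art. VIII. is a worker-owned cooperative; seating 124 ≥ 118; years in business 7 ≤ 8 → Cooperative Permit not required.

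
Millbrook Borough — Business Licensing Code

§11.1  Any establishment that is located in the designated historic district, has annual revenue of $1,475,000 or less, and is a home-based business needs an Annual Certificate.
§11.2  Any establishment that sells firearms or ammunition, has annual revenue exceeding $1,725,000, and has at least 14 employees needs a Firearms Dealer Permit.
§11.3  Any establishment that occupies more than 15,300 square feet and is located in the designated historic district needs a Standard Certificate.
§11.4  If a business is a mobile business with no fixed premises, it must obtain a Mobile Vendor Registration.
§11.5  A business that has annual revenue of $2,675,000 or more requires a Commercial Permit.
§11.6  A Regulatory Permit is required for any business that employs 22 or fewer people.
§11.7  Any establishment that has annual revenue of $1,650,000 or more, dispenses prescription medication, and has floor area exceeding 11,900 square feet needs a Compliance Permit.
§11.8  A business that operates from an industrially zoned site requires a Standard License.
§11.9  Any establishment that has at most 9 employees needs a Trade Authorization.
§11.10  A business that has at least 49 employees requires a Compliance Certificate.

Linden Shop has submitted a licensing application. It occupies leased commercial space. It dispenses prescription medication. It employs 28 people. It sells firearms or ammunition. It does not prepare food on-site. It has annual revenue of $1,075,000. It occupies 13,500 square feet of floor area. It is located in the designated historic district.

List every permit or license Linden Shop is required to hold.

§11.1 is located in the designated historic district; revenue $1,075,000 ≤ $1,475,000; occupies leased commercial space (not: is a home-based business) → Annual Certificate not required.
§11.2 sells firearms or ammunition; revenue $1,075,000 ≤ $1,725,000; employees 28 ≥ 14 → Firearms Dealer Permit not required.
§11.3 floor area 13,500 square feet ≤ 15,300 square feet; is located in the designated historic district → Standard Certificate not required.
§11.4 occupies leased commercial space (not: is a mobile business with no fixed premises) → Mobile Vendor Registration not required.
§11.5 revenue $1,075,000 < $2,675,000 → Commercial Permit not required.
§11.6 employees 28 > 22 → Regulatory Permit not required.
§11.7 revenue $1,075,000 < $1,650,000; dispenses prescription medication; floor area 13,500 square feet > 11,900 square feet → Compliance Permit not required.
§11.8 occupies leased commercial space (not: operates from an industrially zoned site) → Standard License not required.
§11.9 employees 28 > 9 → Trade Authorization not required.
§11.10 employees 28 < 49 → Compliance Certificate not required.

None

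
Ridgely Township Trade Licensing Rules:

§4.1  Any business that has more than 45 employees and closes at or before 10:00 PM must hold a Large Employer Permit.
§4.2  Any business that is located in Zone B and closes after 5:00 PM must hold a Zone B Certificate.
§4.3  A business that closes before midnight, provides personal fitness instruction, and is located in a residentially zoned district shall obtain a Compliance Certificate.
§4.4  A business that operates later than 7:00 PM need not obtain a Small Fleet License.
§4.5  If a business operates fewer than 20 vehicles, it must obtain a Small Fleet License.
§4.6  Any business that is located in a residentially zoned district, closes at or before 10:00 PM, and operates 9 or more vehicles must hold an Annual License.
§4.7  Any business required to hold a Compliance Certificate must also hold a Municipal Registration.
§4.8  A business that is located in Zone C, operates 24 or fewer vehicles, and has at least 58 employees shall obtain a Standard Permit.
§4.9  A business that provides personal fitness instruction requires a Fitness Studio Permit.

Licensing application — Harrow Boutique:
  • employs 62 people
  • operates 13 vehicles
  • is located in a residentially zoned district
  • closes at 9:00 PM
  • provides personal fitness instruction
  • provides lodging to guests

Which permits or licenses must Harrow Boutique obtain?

Annual License, Compliance Certificate, Fitness Studio Permit, Large Employer Permit, Municipal Registration

§4.1 employees 62 > 45; closes 9:00 PM, at/before 10:00 PM → Large Employer Permit required.
§4.2 is located in a residentially zoned district (not: is located in Zone B); closes 9:00 PM, after 5:00 PM → Zone B Certificate not required.
§4.3 closes 9:00 PM, at/before midnight; provides personal fitness instruction; is located in a residentially zoned district → Compliance Certificate required.
§4.4 closes 9:00 PM, after 7:00 PM → exempt from Small Fleet License.
§4.5 vehicles 13 < 20 → Small Fleet License required.
§4.6 is located in a residentially zoned district; closes 9:00 PM, at/before 10:00 PM; vehicles 13 ≥ 9 → Annual License required.
§4.7 Compliance Certificate is required → Municipal Registration also required.
§4.8 is located in a residentially zoned district (not: is located in Zone C); vehicles 13 ≤ 24; employees 62 ≥ 58 → Standard Permit not required.
§4.9 provides personal fitness instruction → Fitness Studio Permit required.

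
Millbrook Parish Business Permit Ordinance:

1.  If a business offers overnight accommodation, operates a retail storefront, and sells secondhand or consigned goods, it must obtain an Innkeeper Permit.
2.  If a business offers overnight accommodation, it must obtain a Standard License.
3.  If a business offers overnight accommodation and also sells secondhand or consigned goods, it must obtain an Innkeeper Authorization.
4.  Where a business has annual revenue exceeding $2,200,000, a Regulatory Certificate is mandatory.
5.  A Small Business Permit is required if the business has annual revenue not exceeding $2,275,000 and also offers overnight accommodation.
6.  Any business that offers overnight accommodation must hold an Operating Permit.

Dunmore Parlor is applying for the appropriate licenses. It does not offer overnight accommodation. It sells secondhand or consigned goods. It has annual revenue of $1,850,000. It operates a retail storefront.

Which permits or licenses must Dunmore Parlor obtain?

1. does not offer overnight accommodation; operates a retail storefront; sells secondhand or consigned goods → Innkeeper Permit not required.
2. does not offer overnight accommodation → Standard License not required.
3. does not offer overnight accommodation; sells secondhand or consigned goods → Innkeeper Authorization not required.
4. revenue $1,850,000 ≤ $2,200,000 → Regulatory Certificate not required.
5. revenue $1,850,000 ≤ $2,275,000; does not offer overnight accommodation → Small Business Permit not required.
6. does not offer overnight accommodation → Operating Permit not required.

None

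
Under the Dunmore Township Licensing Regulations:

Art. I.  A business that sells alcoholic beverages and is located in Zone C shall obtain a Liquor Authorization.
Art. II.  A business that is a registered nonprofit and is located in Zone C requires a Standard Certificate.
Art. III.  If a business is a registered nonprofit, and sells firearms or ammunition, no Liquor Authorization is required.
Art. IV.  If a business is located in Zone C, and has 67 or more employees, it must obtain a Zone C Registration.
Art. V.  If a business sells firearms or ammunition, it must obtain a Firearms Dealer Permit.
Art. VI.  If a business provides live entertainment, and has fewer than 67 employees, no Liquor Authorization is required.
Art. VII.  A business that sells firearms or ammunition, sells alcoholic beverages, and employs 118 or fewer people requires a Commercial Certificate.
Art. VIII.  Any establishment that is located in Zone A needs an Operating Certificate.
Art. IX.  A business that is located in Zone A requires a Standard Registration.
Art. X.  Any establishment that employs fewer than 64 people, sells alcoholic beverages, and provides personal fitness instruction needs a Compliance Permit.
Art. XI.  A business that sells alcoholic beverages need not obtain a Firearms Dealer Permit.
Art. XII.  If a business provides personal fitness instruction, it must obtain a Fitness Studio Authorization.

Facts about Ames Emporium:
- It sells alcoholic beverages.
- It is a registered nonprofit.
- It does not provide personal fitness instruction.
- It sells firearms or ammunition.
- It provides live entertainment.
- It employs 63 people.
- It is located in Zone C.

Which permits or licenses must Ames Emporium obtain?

Art. I. sells alcoholic beverages; is located in Zone C → Liquor Authorization required.
Art. II. is a registered nonprofit; is located in Zone C → Standard Certificate required.
Art. III. is a registered nonprofit; sells firearms or ammunition → exempt from Liquor Authorization.
Art. IV. is located in Zone C; employees 63 < 67 → Zone C Registration not required.
Art. V. sells firearms or ammunition → Firearms Dealer Permit required.
Art. VI. provides live entertainment; employees 63 < 67 → exempt from Liquor Authorization.
Art. VII. sells firearms or ammunition; sells alcoholic beverages; employees 63 ≤ 118 → Commercial Certificate required.
Art. VIII. is located in Zone C (not: is located in Zone A) → Operating Certificate not required.
Art. IX. is located in Zone C (not: is located in Zone A) → Standard Registration not required.
Art. X. employees 63 < 64; sells alcoholic beverages; does not provide personal fitness instruction → Compliance Permit not required.
Art. XI. sells alcoholic beverages → exempt from Firearms Dealer Permit.
Art. XII. does not provide personal fitness instruction → Fitness Studio Authorization not required.

Commercial Certificate, Standard Certificate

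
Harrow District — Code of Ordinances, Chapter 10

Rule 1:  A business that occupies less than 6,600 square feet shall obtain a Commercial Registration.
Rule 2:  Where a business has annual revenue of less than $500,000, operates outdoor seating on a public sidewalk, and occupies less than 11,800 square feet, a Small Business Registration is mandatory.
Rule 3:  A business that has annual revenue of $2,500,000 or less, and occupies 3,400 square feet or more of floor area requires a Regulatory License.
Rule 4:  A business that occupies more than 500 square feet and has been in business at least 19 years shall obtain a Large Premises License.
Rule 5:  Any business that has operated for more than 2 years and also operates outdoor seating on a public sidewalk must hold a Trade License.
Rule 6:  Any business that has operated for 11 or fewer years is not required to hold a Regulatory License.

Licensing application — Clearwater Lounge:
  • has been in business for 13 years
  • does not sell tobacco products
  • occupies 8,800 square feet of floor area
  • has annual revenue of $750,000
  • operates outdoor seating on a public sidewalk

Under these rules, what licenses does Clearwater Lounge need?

Regulatory License, Trade License

Rule 1: floor area 8,800 square feet ≥ 6,600 square feet → Commercial Registration not required.
Rule 2: revenue $750,000 ≥ $500,000; operates outdoor seating on a public sidewalk; floor area 8,800 square feet < 11,800 square feet → Small Business Registration not required.
Rule 3: revenue $750,000 ≤ $2,500,000; floor area 8,800 square feet ≥ 3,400 square feet → Regulatory License required.
Rule 4: floor area 8,800 square feet > 500 square feet; years in business 13 < 19 → Large Premises License not required.
Rule 5: years in business 13 > 2; operates outdoor seating on a public sidewalk → Trade License required.
Rule 6: years in business 13 > 11 → Regulatory License exemption does not apply.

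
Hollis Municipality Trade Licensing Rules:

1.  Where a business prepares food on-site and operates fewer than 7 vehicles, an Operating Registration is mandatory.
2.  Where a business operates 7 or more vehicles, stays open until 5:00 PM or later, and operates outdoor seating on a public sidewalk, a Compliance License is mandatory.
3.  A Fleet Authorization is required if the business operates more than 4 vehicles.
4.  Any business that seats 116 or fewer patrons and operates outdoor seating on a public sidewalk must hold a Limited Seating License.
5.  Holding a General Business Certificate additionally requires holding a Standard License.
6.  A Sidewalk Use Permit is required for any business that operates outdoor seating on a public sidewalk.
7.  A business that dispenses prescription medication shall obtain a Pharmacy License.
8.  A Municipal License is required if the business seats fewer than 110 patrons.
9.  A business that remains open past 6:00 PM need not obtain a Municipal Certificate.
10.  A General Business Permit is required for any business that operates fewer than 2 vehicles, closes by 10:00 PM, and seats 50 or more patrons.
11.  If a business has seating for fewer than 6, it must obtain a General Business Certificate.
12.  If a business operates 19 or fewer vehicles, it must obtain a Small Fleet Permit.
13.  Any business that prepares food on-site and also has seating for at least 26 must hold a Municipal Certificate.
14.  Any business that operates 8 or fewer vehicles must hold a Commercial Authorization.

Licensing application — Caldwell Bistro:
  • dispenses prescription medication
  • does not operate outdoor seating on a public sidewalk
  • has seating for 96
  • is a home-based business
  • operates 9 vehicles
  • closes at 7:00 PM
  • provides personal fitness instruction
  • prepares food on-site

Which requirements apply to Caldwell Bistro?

Fleet Authorization, Municipal License, Pharmacy License, Small Fleet Permit

1. prepares food on-site; vehicles 9 ≥ 7 → Operating Registration not required.
2. vehicles 9 ≥ 7; closes 7:00 PM, after 5:00 PM; does not operate outdoor seating on a public sidewalk → Compliance License not required.
3. vehicles 9 > 4 → Fleet Authorization required.
4. seating 96 ≤ 116; does not operate outdoor seating on a public sidewalk → Limited Seating License not required.
5. General Business Certificate is not required → no effect.
6. does not operate outdoor seating on a public sidewalk → Sidewalk Use Permit not required.
7. dispenses prescription medication → Pharmacy License required.
8. seating 96 < 110 → Municipal License required.
9. closes 7:00 PM, after 6:00 PM → exempt from Municipal Certificate.
10. vehicles 9 ≥ 2; closes 7:00 PM, at/before 10:00 PM; seating 96 ≥ 50 → General Business Permit not required.
11. seating 96 ≥ 6 → General Business Certificate not required.
12. vehicles 9 ≤ 19 → Small Fleet Permit required.
13. prepares food on-site; seating 96 ≥ 26 → Municipal Certificate required.
14. vehicles 9 > 8 → Commercial Authorization not required.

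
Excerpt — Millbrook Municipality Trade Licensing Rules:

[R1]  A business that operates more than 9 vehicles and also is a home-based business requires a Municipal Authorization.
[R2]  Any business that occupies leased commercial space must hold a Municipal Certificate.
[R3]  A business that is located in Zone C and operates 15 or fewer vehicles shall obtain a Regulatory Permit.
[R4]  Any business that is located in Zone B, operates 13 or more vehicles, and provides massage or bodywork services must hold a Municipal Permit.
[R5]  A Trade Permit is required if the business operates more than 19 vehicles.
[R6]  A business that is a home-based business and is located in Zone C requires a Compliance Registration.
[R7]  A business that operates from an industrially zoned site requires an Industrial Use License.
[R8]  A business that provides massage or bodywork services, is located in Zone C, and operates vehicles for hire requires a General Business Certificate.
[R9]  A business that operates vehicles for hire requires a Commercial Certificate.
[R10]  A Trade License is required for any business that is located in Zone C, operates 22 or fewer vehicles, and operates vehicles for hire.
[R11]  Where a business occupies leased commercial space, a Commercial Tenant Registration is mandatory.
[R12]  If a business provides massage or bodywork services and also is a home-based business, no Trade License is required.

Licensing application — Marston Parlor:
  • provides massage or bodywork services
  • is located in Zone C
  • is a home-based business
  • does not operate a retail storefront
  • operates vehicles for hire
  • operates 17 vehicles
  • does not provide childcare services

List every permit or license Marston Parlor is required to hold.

[R1] vehicles 17 > 9; is a home-based business → Municipal Authorization required.
[R2] is a home-based business (not: occupies leased commercial space) → Municipal Certificate not required.
[R3] is located in Zone C; vehicles 17 > 15 → Regulatory Permit not required.
[R4] is located in Zone C (not: is located in Zone B); vehicles 17 ≥ 13; provides massage or bodywork services → Municipal Permit not required.
[R5] vehicles 17 ≤ 19 → Trade Permit not required.
[R6] is a home-based business; is located in Zone C → Compliance Registration required.
[R7] is a home-based business (not: operates from an industrially zoned site) → Industrial Use License not required.
[R8] provides massage or bodywork services; is located in Zone C; operates vehicles for hire → General Business Certificate required.
[R9] operates vehicles for hire → Commercial Certificate required.
[R10] is located in Zone C; vehicles 17 ≤ 22; operates vehicles for hire → Trade License required.
[R11] is a home-based business (not: occupies leased commercial space) → Commercial Tenant Registration not required.
[R12] provides massage or bodywork services; is a home-based business → exempt from Trade License.

Commercial Certificate, Compliance Registration, General Business Certificate, Municipal Authorization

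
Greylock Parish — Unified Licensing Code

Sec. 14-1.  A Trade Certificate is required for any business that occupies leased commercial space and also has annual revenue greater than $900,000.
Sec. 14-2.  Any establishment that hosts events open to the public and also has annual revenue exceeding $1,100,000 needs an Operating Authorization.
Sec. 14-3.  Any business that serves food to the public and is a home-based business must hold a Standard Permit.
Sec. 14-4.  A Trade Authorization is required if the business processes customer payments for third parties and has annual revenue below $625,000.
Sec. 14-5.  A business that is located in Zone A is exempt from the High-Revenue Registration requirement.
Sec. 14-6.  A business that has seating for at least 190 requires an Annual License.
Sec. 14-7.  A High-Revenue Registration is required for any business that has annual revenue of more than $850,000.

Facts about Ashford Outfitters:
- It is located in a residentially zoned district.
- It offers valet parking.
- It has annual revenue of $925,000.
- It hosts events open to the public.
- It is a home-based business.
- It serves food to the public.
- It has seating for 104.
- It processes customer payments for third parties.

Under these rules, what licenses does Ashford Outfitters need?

High-Revenue Registration, Standard Permit

Sec. 14-1. is a home-based business (not: occupies leased commercial space); revenue $925,000 > $900,000 → Trade Certificate not required.
Sec. 14-2. hosts events open to the public; revenue $925,000 ≤ $1,100,000 → Operating Authorization not required.
Sec. 14-3. serves food to the public; is a home-based business → Standard Permit required.
Sec. 14-4. processes customer payments for third parties; revenue $925,000 ≥ $625,000 → Trade Authorization not required.
Sec. 14-5. is located in a residentially zoned district (not: is located in Zone A) → High-Revenue Registration exemption does not apply.
Sec. 14-6. seating 104 < 190 → Annual License not required.
Sec. 14-7. revenue $925,000 > $850,000 → High-Revenue Registration required.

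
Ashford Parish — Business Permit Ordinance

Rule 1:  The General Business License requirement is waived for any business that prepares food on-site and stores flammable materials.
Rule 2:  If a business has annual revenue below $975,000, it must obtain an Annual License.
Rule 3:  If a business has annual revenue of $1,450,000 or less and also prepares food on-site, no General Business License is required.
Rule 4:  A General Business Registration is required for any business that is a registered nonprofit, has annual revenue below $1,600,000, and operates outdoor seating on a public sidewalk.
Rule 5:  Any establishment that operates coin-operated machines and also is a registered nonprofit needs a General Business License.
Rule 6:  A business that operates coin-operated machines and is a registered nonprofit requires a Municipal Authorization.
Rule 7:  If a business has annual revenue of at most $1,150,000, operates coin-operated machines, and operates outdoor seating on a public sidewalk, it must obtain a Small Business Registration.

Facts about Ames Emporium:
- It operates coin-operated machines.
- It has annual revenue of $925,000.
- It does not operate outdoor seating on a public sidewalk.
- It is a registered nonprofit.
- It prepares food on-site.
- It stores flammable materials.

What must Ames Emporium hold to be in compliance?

Rule 1: prepares food on-site; stores flammable materials → exempt from General Business License.
Rule 2: revenue $925,000 < $975,000 → Annual License required.
Rule 3: revenue $925,000 ≤ $1,450,000; prepares food on-site → exempt from General Business License.
Rule 4: is a registered nonprofit; revenue $925,000 < $1,600,000; does not operate outdoor seating on a public sidewalk → General Business Registration not required.
Rule 5: operates coin-operated machines; is a registered nonprofit → General Business License required.
Rule 6: operates coin-operated machines; is a registered nonprofit → Municipal Authorization required.
Rule 7: revenue $925,000 ≤ $1,150,000; operates coin-operated machines; does not operate outdoor seating on a public sidewalk → Small Business Registration not required.

Annual License, Municipal Authorization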